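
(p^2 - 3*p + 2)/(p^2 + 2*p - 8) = (p - 1)/(p + 4)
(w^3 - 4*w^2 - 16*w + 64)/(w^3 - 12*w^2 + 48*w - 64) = (w + 4)/(w - 4)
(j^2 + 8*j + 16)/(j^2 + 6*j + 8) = (j + 4)/(j + 2)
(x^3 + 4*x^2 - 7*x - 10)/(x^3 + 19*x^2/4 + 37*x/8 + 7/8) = 8*(x^2 + 3*x - 10)/(8*x^2 + 30*x + 7)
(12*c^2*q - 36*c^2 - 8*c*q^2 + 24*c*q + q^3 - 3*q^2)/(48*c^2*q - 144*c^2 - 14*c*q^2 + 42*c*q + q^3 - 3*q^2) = (-2*c + q)/(-8*c + q)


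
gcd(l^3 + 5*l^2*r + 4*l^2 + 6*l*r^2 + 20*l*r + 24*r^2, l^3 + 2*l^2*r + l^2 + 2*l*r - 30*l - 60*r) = l + 2*r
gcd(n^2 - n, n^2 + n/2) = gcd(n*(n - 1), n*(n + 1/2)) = n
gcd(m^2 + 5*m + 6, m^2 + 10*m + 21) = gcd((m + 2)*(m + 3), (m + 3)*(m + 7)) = m + 3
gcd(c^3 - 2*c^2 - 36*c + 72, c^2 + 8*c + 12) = c + 6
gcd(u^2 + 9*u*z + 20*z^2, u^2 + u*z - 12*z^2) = u + 4*z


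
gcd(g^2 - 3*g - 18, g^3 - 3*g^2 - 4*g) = 1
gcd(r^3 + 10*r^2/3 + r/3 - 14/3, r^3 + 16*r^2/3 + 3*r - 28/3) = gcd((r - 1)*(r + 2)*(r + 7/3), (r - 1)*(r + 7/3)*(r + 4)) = r^2 + 4*r/3 - 7/3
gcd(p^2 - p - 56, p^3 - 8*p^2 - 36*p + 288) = p - 8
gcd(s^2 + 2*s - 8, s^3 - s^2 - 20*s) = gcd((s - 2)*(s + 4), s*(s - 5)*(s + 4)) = s + 4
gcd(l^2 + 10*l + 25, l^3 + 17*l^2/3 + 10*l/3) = l + 5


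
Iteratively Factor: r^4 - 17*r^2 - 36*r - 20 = (r + 2)*(r^3 - 2*r^2 - 13*r - 10) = (r + 2)^2*(r^2 - 4*r - 5) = (r - 5)*(r + 2)^2*(r + 1)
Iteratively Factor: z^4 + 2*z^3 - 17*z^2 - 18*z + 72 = (z - 3)*(z^3 + 5*z^2 - 2*z - 24) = (z - 3)*(z + 3)*(z^2 + 2*z - 8) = (z - 3)*(z + 3)*(z + 4)*(z - 2)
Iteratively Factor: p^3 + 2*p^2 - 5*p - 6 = (p - 2)*(p^2 + 4*p + 3) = (p - 2)*(p + 3)*(p + 1)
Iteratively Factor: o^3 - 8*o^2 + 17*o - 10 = (o - 1)*(o^2 - 7*o + 10) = (o - 2)*(o - 1)*(o - 5)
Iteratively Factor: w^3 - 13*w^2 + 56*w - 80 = (w - 4)*(w^2 - 9*w + 20) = (w - 4)^2*(w - 5)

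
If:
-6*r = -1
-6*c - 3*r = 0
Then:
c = -1/12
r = 1/6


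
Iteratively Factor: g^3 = (g)*(g^2) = g^2*(g)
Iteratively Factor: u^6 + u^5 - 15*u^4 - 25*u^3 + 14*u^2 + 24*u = (u + 3)*(u^5 - 2*u^4 - 9*u^3 + 2*u^2 + 8*u) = (u - 1)*(u + 3)*(u^4 - u^3 - 10*u^2 - 8*u) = u*(u - 1)*(u + 3)*(u^3 - u^2 - 10*u - 8) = u*(u - 1)*(u + 1)*(u + 3)*(u^2 - 2*u - 8) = u*(u - 1)*(u + 1)*(u + 2)*(u + 3)*(u - 4)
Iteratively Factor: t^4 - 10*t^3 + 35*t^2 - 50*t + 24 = (t - 3)*(t^3 - 7*t^2 + 14*t - 8) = (t - 3)*(t - 1)*(t^2 - 6*t + 8) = (t - 3)*(t - 2)*(t - 1)*(t - 4)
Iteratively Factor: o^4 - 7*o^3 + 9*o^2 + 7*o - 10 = (o + 1)*(o^3 - 8*o^2 + 17*o - 10) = (o - 2)*(o + 1)*(o^2 - 6*o + 5) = (o - 2)*(o - 1)*(o + 1)*(o - 5)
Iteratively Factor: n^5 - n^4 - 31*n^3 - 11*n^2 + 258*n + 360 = (n - 5)*(n^4 + 4*n^3 - 11*n^2 - 66*n - 72) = (n - 5)*(n + 3)*(n^3 + n^2 - 14*n - 24) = (n - 5)*(n - 4)*(n + 3)*(n^2 + 5*n + 6) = (n - 5)*(n - 4)*(n + 2)*(n + 3)*(n + 3)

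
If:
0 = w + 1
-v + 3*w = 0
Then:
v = -3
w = -1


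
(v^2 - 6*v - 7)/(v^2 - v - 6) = (-v^2 + 6*v + 7)/(-v^2 + v + 6)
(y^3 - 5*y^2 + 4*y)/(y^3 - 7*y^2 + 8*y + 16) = y*(y - 1)/(y^2 - 3*y - 4)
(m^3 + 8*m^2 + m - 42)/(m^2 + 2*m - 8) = (m^2 + 10*m + 21)/(m + 4)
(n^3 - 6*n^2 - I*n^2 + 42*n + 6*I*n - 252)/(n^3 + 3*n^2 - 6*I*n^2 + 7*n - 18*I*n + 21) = (n^2 + 6*n*(-1 + I) - 36*I)/(n^2 + n*(3 + I) + 3*I)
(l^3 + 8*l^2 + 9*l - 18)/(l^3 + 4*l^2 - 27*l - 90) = (l - 1)/(l - 5)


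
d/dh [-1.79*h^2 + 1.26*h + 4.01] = 1.26 - 3.58*h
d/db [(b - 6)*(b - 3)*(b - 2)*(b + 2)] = 4*b^3 - 27*b^2 + 28*b + 36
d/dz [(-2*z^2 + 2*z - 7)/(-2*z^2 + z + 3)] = (2*z^2 - 40*z + 13)/(4*z^4 - 4*z^3 - 11*z^2 + 6*z + 9)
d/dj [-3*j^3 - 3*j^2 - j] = -9*j^2 - 6*j - 1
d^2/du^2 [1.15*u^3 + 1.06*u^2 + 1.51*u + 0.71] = 6.9*u + 2.12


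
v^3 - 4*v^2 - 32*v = v*(v - 8)*(v + 4)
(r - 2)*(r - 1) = r^2 - 3*r + 2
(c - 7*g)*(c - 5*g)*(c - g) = c^3 - 13*c^2*g + 47*c*g^2 - 35*g^3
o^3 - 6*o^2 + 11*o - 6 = (o - 3)*(o - 2)*(o - 1)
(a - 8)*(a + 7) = a^2 - a - 56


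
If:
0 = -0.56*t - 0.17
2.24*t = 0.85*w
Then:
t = -0.30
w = -0.80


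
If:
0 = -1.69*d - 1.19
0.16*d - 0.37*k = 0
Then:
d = -0.70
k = -0.30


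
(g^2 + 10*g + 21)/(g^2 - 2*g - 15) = (g + 7)/(g - 5)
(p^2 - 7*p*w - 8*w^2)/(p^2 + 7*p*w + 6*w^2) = (p - 8*w)/(p + 6*w)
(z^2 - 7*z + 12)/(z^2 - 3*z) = (z - 4)/z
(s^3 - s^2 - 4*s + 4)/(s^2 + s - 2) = s - 2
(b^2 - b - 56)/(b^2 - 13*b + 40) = (b + 7)/(b - 5)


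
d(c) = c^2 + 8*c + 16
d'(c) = 2*c + 8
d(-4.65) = 0.42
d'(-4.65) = -1.30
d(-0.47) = 12.46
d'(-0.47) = 7.06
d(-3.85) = 0.02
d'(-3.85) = 0.30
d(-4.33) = 0.11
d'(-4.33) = -0.66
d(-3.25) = 0.56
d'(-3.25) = 1.50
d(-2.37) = 2.66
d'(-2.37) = 3.26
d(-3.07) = 0.86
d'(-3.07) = 1.86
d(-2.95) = 1.10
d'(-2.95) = 2.10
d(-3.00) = 1.00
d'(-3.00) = 2.00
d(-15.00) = 121.00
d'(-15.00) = -22.00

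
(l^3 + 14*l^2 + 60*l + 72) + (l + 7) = l^3 + 14*l^2 + 61*l + 79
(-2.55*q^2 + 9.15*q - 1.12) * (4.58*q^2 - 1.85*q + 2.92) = -11.679*q^4 + 46.6245*q^3 - 29.5031*q^2 + 28.79*q - 3.2704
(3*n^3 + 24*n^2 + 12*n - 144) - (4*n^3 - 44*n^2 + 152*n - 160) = -n^3 + 68*n^2 - 140*n + 16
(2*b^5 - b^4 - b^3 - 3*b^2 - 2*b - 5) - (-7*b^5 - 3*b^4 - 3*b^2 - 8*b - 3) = 9*b^5 + 2*b^4 - b^3 + 6*b - 2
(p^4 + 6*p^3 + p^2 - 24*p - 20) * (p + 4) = p^5 + 10*p^4 + 25*p^3 - 20*p^2 - 116*p - 80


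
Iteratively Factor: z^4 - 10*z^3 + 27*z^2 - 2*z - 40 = (z - 4)*(z^3 - 6*z^2 + 3*z + 10) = (z - 5)*(z - 4)*(z^2 - z - 2) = (z - 5)*(z - 4)*(z + 1)*(z - 2)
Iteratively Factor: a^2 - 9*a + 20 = (a - 5)*(a - 4)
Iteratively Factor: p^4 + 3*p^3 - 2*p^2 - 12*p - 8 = (p - 2)*(p^3 + 5*p^2 + 8*p + 4) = (p - 2)*(p + 2)*(p^2 + 3*p + 2) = (p - 2)*(p + 2)^2*(p + 1)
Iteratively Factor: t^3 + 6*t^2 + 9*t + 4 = (t + 1)*(t^2 + 5*t + 4) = (t + 1)^2*(t + 4)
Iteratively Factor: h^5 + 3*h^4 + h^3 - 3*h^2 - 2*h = (h)*(h^4 + 3*h^3 + h^2 - 3*h - 2) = h*(h + 1)*(h^3 + 2*h^2 - h - 2) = h*(h + 1)^2*(h^2 + h - 2) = h*(h + 1)^2*(h + 2)*(h - 1)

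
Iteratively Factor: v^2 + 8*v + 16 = (v + 4)*(v + 4)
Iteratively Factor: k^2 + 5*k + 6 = (k + 2)*(k + 3)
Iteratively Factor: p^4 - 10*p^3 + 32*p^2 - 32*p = (p - 4)*(p^3 - 6*p^2 + 8*p) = (p - 4)*(p - 2)*(p^2 - 4*p) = p*(p - 4)*(p - 2)*(p - 4)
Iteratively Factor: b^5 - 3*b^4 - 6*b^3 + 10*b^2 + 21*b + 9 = (b + 1)*(b^4 - 4*b^3 - 2*b^2 + 12*b + 9) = (b + 1)^2*(b^3 - 5*b^2 + 3*b + 9) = (b + 1)^3*(b^2 - 6*b + 9) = (b - 3)*(b + 1)^3*(b - 3)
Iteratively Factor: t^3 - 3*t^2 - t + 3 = (t + 1)*(t^2 - 4*t + 3) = (t - 3)*(t + 1)*(t - 1)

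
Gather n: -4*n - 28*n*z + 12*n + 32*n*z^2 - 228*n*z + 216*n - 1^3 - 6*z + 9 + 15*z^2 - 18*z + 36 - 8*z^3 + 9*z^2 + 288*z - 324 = n*(32*z^2 - 256*z + 224) - 8*z^3 + 24*z^2 + 264*z - 280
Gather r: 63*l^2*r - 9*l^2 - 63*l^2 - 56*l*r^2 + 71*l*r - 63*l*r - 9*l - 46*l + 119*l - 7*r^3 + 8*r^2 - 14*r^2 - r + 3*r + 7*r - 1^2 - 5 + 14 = -72*l^2 + 64*l - 7*r^3 + r^2*(-56*l - 6) + r*(63*l^2 + 8*l + 9) + 8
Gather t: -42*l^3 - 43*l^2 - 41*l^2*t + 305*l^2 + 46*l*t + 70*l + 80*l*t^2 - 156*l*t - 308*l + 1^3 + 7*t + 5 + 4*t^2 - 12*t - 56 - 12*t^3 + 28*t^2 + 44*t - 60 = -42*l^3 + 262*l^2 - 238*l - 12*t^3 + t^2*(80*l + 32) + t*(-41*l^2 - 110*l + 39) - 110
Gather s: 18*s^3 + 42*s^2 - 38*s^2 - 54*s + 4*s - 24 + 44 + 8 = 18*s^3 + 4*s^2 - 50*s + 28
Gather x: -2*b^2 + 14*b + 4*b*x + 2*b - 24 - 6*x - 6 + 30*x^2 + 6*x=-2*b^2 + 4*b*x + 16*b + 30*x^2 - 30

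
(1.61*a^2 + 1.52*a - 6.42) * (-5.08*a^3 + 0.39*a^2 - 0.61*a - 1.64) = -8.1788*a^5 - 7.0937*a^4 + 32.2243*a^3 - 6.0714*a^2 + 1.4234*a + 10.5288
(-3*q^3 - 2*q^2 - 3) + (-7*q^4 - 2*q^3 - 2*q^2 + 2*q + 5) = -7*q^4 - 5*q^3 - 4*q^2 + 2*q + 2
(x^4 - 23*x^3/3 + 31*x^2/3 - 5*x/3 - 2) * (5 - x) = -x^5 + 38*x^4/3 - 146*x^3/3 + 160*x^2/3 - 19*x/3 - 10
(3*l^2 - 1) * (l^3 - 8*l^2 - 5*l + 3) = 3*l^5 - 24*l^4 - 16*l^3 + 17*l^2 + 5*l - 3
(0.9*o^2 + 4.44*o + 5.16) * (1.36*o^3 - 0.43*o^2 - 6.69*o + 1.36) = 1.224*o^5 + 5.6514*o^4 - 0.9126*o^3 - 30.6984*o^2 - 28.482*o + 7.0176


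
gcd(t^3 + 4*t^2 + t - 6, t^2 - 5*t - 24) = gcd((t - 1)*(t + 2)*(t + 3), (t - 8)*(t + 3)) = t + 3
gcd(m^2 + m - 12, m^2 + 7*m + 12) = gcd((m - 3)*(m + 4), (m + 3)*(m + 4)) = m + 4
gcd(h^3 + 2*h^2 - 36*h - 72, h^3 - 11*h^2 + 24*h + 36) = h - 6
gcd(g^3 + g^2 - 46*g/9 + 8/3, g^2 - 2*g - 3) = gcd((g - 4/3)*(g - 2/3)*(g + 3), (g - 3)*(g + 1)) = 1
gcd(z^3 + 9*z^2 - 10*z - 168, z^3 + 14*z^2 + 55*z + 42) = z^2 + 13*z + 42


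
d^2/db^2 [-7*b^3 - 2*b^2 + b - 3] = -42*b - 4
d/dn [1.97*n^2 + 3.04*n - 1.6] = 3.94*n + 3.04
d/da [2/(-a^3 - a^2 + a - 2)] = 2*(3*a^2 + 2*a - 1)/(a^3 + a^2 - a + 2)^2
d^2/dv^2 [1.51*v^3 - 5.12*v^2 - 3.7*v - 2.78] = 9.06*v - 10.24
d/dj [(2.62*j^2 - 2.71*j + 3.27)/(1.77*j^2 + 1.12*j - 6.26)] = (7.7311*j^2 - 44.3782*j + 13.3022)/(3.1329*j^4 + 3.9648*j^3 - 20.906*j^2 - 14.0224*j + 39.1876)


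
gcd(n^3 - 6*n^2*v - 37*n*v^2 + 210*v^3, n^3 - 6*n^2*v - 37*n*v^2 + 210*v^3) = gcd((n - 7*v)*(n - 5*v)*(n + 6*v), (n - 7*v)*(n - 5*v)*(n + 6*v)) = n^3 - 6*n^2*v - 37*n*v^2 + 210*v^3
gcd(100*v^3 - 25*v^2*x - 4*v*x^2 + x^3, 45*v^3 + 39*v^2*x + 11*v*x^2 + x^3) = 5*v + x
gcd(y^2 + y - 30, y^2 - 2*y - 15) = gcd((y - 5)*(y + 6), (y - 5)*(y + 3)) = y - 5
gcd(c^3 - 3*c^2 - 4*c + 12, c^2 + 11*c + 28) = 1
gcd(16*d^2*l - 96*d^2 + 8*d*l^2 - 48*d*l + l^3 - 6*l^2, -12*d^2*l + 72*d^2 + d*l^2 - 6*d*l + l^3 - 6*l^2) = 4*d*l - 24*d + l^2 - 6*l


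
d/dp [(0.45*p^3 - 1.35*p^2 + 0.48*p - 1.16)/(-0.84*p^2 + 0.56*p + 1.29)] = (-0.378*p^4 + 0.504*p^3 + 1.3887*p^2 - 5.4318*p + 1.2688)/(0.7056*p^4 - 0.9408*p^3 - 1.8536*p^2 + 1.4448*p + 1.6641)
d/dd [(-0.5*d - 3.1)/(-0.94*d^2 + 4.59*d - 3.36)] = (-0.47*d^2 - 5.828*d + 15.909)/(0.8836*d^4 - 8.6292*d^3 + 27.3849*d^2 - 30.8448*d + 11.2896)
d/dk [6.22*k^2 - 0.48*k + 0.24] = 12.44*k - 0.48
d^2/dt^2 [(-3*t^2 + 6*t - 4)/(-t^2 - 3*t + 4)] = 2*(-15*t^3 + 48*t^2 - 36*t + 28)/(t^6 + 9*t^5 + 15*t^4 - 45*t^3 - 60*t^2 + 144*t - 64)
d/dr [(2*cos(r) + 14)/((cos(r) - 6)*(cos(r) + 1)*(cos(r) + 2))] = 4*(cos(r)^3 + 9*cos(r)^2 - 21*cos(r) - 50)*sin(r)/((cos(r) - 6)^2*(cos(r) + 1)^2*(cos(r) + 2)^2)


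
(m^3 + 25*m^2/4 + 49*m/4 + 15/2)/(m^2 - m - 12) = (4*m^2 + 13*m + 10)/(4*(m - 4))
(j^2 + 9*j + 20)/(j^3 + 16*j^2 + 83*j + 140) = 1/(j + 7)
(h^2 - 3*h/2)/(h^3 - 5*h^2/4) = 2*(2*h - 3)/(h*(4*h - 5))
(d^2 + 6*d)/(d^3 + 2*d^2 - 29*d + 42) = d*(d + 6)/(d^3 + 2*d^2 - 29*d + 42)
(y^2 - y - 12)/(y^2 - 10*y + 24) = (y + 3)/(y - 6)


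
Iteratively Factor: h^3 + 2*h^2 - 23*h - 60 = (h + 3)*(h^2 - h - 20) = (h - 5)*(h + 3)*(h + 4)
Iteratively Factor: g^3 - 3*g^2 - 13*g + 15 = (g - 1)*(g^2 - 2*g - 15) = (g - 1)*(g + 3)*(g - 5)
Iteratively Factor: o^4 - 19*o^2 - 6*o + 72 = (o + 3)*(o^3 - 3*o^2 - 10*o + 24) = (o - 2)*(o + 3)*(o^2 - o - 12) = (o - 4)*(o - 2)*(o + 3)*(o + 3)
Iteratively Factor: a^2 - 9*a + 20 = (a - 5)*(a - 4)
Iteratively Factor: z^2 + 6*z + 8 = (z + 4)*(z + 2)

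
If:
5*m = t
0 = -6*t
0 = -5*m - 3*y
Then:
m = 0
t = 0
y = 0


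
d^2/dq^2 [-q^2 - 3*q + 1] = -2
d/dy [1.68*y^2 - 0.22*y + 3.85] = 3.36*y - 0.22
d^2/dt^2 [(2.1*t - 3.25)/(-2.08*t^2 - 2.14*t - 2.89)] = (-(2.1*t - 3.25)*(4.16*t + 2.14)*(8.32*t + 4.28) + (26.208*t - 4.532)*(2.08*t^2 + 2.14*t + 2.89))/(2.08*t^2 + 2.14*t + 2.89)^3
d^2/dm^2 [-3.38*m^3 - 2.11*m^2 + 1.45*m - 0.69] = -20.28*m - 4.22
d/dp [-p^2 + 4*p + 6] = 4 - 2*p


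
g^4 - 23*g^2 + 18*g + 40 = (g - 4)*(g - 2)*(g + 1)*(g + 5)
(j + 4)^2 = j^2 + 8*j + 16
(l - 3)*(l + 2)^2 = l^3 + l^2 - 8*l - 12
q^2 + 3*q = q*(q + 3)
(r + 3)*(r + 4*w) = r^2 + 4*r*w + 3*r + 12*w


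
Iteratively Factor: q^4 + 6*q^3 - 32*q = (q)*(q^3 + 6*q^2 - 32) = q*(q + 4)*(q^2 + 2*q - 8) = q*(q + 4)^2*(q - 2)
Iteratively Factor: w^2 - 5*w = (w)*(w - 5)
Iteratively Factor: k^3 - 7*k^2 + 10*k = (k - 2)*(k^2 - 5*k) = (k - 5)*(k - 2)*(k)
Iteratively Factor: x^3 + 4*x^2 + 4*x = (x)*(x^2 + 4*x + 4) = x*(x + 2)*(x + 2)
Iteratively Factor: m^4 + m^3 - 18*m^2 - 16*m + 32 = (m + 4)*(m^3 - 3*m^2 - 6*m + 8) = (m - 1)*(m + 4)*(m^2 - 2*m - 8) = (m - 4)*(m - 1)*(m + 4)*(m + 2)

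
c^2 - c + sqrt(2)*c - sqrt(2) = (c - 1)*(c + sqrt(2))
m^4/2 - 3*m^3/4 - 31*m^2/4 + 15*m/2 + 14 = (m/2 + 1/2)*(m - 4)*(m - 2)*(m + 7/2)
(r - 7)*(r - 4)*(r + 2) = r^3 - 9*r^2 + 6*r + 56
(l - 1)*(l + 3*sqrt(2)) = l^2 - l + 3*sqrt(2)*l - 3*sqrt(2)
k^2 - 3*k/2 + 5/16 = (k - 5/4)*(k - 1/4)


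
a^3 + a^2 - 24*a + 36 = (a - 3)*(a - 2)*(a + 6)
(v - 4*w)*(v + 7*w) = v^2 + 3*v*w - 28*w^2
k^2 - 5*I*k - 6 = (k - 3*I)*(k - 2*I)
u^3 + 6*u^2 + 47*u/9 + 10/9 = (u + 1/3)*(u + 2/3)*(u + 5)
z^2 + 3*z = z*(z + 3)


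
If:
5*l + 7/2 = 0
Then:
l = -7/10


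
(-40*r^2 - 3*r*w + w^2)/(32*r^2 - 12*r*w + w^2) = (-5*r - w)/(4*r - w)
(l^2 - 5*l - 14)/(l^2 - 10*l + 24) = (l^2 - 5*l - 14)/(l^2 - 10*l + 24)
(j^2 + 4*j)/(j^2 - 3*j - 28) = j/(j - 7)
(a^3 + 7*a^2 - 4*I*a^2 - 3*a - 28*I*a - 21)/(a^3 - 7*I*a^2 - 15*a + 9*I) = (a + 7)/(a - 3*I)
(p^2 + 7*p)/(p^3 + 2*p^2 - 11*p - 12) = p*(p + 7)/(p^3 + 2*p^2 - 11*p - 12)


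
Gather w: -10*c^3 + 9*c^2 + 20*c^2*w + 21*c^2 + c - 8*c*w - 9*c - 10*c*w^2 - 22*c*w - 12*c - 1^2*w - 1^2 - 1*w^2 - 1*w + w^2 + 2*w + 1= -10*c^3 + 30*c^2 - 10*c*w^2 - 20*c + w*(20*c^2 - 30*c)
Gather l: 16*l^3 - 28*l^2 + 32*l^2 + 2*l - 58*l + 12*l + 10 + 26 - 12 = 16*l^3 + 4*l^2 - 44*l + 24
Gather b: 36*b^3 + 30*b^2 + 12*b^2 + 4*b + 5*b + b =36*b^3 + 42*b^2 + 10*b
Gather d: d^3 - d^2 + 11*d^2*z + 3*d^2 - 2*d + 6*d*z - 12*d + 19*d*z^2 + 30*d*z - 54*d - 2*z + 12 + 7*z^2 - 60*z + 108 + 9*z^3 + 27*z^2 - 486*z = d^3 + d^2*(11*z + 2) + d*(19*z^2 + 36*z - 68) + 9*z^3 + 34*z^2 - 548*z + 120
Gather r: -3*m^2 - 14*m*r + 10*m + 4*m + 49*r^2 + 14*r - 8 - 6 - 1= -3*m^2 + 14*m + 49*r^2 + r*(14 - 14*m) - 15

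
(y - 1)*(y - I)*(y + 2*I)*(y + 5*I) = y^4 - y^3 + 6*I*y^3 - 3*y^2 - 6*I*y^2 + 3*y + 10*I*y - 10*I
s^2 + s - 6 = (s - 2)*(s + 3)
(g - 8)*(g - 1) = g^2 - 9*g + 8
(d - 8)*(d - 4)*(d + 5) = d^3 - 7*d^2 - 28*d + 160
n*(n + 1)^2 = n^3 + 2*n^2 + n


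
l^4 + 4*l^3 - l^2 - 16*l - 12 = (l - 2)*(l + 1)*(l + 2)*(l + 3)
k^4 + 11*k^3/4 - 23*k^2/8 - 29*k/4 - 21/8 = (k - 7/4)*(k + 1/2)*(k + 1)*(k + 3)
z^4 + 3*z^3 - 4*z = z*(z - 1)*(z + 2)^2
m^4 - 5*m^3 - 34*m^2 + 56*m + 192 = (m - 8)*(m - 3)*(m + 2)*(m + 4)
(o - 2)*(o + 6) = o^2 + 4*o - 12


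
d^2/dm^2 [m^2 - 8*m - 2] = 2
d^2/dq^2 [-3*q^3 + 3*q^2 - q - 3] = 6 - 18*q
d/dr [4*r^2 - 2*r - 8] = 8*r - 2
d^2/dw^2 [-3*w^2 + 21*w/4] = -6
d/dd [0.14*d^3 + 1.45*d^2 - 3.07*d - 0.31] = 0.42*d^2 + 2.9*d - 3.07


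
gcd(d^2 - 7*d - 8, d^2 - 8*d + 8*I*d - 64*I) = d - 8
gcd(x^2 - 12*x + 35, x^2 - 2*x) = 1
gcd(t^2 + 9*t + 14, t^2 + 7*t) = t + 7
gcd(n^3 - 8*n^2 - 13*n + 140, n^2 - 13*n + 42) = n - 7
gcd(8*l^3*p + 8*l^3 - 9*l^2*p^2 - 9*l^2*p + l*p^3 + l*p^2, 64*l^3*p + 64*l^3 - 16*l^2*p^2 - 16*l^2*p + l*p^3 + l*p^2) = -8*l^2*p - 8*l^2 + l*p^2 + l*p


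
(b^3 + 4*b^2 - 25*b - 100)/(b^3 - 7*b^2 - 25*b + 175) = (b + 4)/(b - 7)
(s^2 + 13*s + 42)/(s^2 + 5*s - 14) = (s + 6)/(s - 2)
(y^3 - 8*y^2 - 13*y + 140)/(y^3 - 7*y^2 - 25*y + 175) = (y + 4)/(y + 5)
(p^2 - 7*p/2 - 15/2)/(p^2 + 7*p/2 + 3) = (p - 5)/(p + 2)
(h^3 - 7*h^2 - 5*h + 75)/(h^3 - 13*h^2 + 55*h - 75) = (h + 3)/(h - 3)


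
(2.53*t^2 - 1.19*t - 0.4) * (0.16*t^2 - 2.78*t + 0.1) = 0.4048*t^4 - 7.2238*t^3 + 3.4972*t^2 + 0.993*t - 0.04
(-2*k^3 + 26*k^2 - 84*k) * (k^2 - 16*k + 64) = -2*k^5 + 58*k^4 - 628*k^3 + 3008*k^2 - 5376*k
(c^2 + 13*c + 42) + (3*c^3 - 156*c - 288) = 3*c^3 + c^2 - 143*c - 246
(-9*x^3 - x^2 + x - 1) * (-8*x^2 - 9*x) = 72*x^5 + 89*x^4 + x^3 - x^2 + 9*x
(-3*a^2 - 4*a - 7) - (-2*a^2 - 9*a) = -a^2 + 5*a - 7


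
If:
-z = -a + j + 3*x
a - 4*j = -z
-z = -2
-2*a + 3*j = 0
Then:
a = 6/5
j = 4/5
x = -8/15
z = 2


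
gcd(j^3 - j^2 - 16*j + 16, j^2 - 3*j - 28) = j + 4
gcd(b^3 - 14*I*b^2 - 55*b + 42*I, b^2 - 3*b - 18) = 1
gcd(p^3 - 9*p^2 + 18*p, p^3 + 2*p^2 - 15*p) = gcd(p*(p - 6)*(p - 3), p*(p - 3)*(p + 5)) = p^2 - 3*p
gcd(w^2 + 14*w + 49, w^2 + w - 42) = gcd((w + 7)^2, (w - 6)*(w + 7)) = w + 7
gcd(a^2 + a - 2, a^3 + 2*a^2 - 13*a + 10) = a - 1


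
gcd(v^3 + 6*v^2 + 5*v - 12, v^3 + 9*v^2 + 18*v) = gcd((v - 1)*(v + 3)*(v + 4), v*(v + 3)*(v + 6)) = v + 3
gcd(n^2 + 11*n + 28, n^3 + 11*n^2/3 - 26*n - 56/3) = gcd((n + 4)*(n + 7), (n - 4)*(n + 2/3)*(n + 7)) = n + 7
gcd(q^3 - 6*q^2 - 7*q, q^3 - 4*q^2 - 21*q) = q^2 - 7*q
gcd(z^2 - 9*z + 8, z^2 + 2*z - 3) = z - 1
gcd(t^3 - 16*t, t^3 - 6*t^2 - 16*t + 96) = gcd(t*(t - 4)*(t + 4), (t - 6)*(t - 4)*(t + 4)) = t^2 - 16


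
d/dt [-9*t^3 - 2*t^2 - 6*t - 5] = -27*t^2 - 4*t - 6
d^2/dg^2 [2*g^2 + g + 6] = 4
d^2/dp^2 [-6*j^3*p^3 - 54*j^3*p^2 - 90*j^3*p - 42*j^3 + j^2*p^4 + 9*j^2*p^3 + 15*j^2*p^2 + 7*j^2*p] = j^2*(-36*j*p - 108*j + 12*p^2 + 54*p + 30)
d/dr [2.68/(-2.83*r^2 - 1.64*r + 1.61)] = (15.1688*r + 4.3952)/(2.83*r^2 + 1.64*r - 1.61)^2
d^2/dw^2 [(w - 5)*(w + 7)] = 2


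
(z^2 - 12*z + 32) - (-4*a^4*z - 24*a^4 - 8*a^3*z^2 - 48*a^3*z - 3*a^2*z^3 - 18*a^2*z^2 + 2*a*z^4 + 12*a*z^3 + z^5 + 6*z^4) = 4*a^4*z + 24*a^4 + 8*a^3*z^2 + 48*a^3*z + 3*a^2*z^3 + 18*a^2*z^2 - 2*a*z^4 - 12*a*z^3 - z^5 - 6*z^4 + z^2 - 12*z + 32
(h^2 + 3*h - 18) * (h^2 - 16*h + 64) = h^4 - 13*h^3 - 2*h^2 + 480*h - 1152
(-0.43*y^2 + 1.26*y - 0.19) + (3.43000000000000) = -0.43*y^2 + 1.26*y + 3.24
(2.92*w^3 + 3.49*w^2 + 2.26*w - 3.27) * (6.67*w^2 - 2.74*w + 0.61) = 19.4764*w^5 + 15.2775*w^4 + 7.29279999999999*w^3 - 25.8744*w^2 + 10.3384*w - 1.9947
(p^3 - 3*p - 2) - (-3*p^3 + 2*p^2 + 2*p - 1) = 4*p^3 - 2*p^2 - 5*p - 1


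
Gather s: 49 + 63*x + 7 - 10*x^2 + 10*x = -10*x^2 + 73*x + 56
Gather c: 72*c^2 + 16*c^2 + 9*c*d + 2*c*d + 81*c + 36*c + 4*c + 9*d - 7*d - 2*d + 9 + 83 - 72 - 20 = 88*c^2 + c*(11*d + 121)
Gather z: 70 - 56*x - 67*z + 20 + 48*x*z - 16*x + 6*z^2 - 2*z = -72*x + 6*z^2 + z*(48*x - 69) + 90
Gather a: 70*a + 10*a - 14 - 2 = 80*a - 16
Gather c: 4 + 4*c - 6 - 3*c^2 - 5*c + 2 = -3*c^2 - c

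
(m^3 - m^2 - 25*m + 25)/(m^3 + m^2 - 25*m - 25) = (m - 1)/(m + 1)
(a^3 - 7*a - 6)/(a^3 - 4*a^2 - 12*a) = (a^2 - 2*a - 3)/(a*(a - 6))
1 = 1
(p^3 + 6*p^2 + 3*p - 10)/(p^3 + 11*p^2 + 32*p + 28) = (p^2 + 4*p - 5)/(p^2 + 9*p + 14)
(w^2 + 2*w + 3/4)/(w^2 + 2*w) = (w^2 + 2*w + 3/4)/(w*(w + 2))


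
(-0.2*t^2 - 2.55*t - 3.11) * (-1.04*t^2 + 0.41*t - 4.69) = 0.208*t^4 + 2.57*t^3 + 3.1269*t^2 + 10.6844*t + 14.5859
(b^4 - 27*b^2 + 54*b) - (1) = b^4 - 27*b^2 + 54*b - 1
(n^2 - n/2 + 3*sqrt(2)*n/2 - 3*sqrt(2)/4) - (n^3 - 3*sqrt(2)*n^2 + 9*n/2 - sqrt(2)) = -n^3 + n^2 + 3*sqrt(2)*n^2 - 5*n + 3*sqrt(2)*n/2 + sqrt(2)/4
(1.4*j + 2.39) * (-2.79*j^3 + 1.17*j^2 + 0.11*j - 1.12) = -3.906*j^4 - 5.0301*j^3 + 2.9503*j^2 - 1.3051*j - 2.6768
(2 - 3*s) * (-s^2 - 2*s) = 3*s^3 + 4*s^2 - 4*s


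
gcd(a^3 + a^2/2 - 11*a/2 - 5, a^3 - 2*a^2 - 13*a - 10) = a^2 + 3*a + 2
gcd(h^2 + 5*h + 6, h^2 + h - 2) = h + 2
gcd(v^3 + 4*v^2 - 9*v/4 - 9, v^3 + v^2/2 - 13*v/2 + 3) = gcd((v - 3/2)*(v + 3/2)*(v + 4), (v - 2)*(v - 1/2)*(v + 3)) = 1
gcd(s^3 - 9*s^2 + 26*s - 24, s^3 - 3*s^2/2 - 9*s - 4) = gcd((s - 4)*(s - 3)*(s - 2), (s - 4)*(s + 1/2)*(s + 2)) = s - 4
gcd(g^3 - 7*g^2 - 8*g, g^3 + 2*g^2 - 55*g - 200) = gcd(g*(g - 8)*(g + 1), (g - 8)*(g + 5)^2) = g - 8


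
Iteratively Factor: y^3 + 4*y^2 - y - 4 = (y + 4)*(y^2 - 1) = (y - 1)*(y + 4)*(y + 1)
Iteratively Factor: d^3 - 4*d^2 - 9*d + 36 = (d - 3)*(d^2 - d - 12) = (d - 3)*(d + 3)*(d - 4)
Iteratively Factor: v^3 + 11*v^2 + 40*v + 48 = (v + 4)*(v^2 + 7*v + 12) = (v + 4)^2*(v + 3)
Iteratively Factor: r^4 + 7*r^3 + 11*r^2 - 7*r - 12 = (r + 4)*(r^3 + 3*r^2 - r - 3) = (r + 1)*(r + 4)*(r^2 + 2*r - 3) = (r + 1)*(r + 3)*(r + 4)*(r - 1)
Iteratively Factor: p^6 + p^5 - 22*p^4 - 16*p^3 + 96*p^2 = (p - 4)*(p^5 + 5*p^4 - 2*p^3 - 24*p^2) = p*(p - 4)*(p^4 + 5*p^3 - 2*p^2 - 24*p) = p^2*(p - 4)*(p^3 + 5*p^2 - 2*p - 24) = p^2*(p - 4)*(p + 3)*(p^2 + 2*p - 8) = p^2*(p - 4)*(p - 2)*(p + 3)*(p + 4)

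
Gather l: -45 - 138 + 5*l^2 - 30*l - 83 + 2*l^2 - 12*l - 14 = 7*l^2 - 42*l - 280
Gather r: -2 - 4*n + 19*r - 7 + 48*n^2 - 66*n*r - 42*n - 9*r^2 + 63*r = 48*n^2 - 46*n - 9*r^2 + r*(82 - 66*n) - 9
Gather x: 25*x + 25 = 25*x + 25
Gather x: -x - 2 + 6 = 4 - x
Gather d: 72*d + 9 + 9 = 72*d + 18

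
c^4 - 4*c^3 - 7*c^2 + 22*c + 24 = (c - 4)*(c - 3)*(c + 1)*(c + 2)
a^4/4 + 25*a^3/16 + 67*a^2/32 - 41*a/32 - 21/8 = (a/4 + 1)*(a - 1)*(a + 3/2)*(a + 7/4)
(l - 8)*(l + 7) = l^2 - l - 56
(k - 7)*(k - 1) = k^2 - 8*k + 7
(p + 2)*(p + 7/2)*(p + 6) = p^3 + 23*p^2/2 + 40*p + 42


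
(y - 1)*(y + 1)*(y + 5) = y^3 + 5*y^2 - y - 5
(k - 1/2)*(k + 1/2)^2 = k^3 + k^2/2 - k/4 - 1/8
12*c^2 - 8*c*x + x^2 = (-6*c + x)*(-2*c + x)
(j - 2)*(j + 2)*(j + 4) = j^3 + 4*j^2 - 4*j - 16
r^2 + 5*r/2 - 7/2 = (r - 1)*(r + 7/2)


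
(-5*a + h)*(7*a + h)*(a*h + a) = -35*a^3*h - 35*a^3 + 2*a^2*h^2 + 2*a^2*h + a*h^3 + a*h^2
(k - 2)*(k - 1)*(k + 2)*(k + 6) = k^4 + 5*k^3 - 10*k^2 - 20*k + 24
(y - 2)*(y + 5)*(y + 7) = y^3 + 10*y^2 + 11*y - 70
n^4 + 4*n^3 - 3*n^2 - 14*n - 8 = (n - 2)*(n + 1)^2*(n + 4)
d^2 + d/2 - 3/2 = (d - 1)*(d + 3/2)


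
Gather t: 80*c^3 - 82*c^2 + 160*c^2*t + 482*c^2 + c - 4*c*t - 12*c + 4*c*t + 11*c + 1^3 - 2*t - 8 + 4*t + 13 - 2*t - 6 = 80*c^3 + 160*c^2*t + 400*c^2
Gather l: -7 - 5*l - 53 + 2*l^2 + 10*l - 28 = 2*l^2 + 5*l - 88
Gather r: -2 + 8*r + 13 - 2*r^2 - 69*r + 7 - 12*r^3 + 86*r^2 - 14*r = -12*r^3 + 84*r^2 - 75*r + 18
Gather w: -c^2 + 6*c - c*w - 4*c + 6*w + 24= -c^2 + 2*c + w*(6 - c) + 24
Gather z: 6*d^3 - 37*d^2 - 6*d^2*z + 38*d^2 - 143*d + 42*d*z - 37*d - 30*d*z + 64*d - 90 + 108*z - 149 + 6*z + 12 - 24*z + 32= 6*d^3 + d^2 - 116*d + z*(-6*d^2 + 12*d + 90) - 195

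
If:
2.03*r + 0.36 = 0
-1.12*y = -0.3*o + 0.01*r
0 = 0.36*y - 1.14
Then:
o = 11.82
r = -0.18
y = 3.17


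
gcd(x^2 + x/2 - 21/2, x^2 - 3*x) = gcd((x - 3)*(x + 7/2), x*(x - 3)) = x - 3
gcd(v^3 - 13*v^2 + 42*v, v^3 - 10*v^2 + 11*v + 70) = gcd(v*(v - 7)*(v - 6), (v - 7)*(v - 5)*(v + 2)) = v - 7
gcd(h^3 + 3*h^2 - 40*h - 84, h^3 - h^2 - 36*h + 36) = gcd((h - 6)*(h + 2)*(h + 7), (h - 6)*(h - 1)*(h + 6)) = h - 6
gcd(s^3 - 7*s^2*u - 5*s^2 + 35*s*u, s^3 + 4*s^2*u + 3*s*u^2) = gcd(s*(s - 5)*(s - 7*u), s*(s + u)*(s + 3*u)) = s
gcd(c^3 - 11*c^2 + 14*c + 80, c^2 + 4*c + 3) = 1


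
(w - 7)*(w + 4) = w^2 - 3*w - 28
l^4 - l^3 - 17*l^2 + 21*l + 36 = (l - 3)^2*(l + 1)*(l + 4)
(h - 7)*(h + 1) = h^2 - 6*h - 7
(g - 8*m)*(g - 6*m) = g^2 - 14*g*m + 48*m^2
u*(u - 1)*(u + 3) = u^3 + 2*u^2 - 3*u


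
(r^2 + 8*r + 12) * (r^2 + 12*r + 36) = r^4 + 20*r^3 + 144*r^2 + 432*r + 432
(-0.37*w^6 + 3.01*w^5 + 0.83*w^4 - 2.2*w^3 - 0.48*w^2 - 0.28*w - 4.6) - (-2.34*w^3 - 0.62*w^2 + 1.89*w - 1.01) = -0.37*w^6 + 3.01*w^5 + 0.83*w^4 + 0.14*w^3 + 0.14*w^2 - 2.17*w - 3.59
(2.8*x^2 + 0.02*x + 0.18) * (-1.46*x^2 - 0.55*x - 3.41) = -4.088*x^4 - 1.5692*x^3 - 9.8218*x^2 - 0.1672*x - 0.6138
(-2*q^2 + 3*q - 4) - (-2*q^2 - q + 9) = 4*q - 13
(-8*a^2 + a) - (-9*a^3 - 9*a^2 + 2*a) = 9*a^3 + a^2 - a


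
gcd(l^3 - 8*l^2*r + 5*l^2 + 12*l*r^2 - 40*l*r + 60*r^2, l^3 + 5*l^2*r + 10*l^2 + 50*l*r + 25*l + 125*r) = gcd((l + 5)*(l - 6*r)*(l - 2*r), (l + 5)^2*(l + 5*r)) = l + 5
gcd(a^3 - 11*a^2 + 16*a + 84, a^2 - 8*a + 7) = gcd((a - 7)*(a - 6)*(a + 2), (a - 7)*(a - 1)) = a - 7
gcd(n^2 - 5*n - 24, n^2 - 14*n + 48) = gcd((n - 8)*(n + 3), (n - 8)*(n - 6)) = n - 8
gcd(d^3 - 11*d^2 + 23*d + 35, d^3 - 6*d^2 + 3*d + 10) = d^2 - 4*d - 5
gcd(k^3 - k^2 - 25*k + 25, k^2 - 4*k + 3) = k - 1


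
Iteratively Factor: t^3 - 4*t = (t + 2)*(t^2 - 2*t) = (t - 2)*(t + 2)*(t)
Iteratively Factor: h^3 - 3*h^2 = (h)*(h^2 - 3*h) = h^2*(h - 3)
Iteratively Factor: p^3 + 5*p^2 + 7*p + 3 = (p + 3)*(p^2 + 2*p + 1) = (p + 1)*(p + 3)*(p + 1)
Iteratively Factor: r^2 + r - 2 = (r + 2)*(r - 1)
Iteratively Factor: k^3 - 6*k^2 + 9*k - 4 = (k - 1)*(k^2 - 5*k + 4) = (k - 1)^2*(k - 4)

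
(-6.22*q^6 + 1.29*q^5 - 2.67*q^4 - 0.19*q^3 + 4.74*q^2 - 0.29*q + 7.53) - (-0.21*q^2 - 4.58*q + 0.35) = -6.22*q^6 + 1.29*q^5 - 2.67*q^4 - 0.19*q^3 + 4.95*q^2 + 4.29*q + 7.18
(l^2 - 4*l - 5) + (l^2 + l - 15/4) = 2*l^2 - 3*l - 35/4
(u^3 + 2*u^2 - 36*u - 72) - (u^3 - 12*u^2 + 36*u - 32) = 14*u^2 - 72*u - 40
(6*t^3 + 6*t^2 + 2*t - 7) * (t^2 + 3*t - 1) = 6*t^5 + 24*t^4 + 14*t^3 - 7*t^2 - 23*t + 7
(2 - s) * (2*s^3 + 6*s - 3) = -2*s^4 + 4*s^3 - 6*s^2 + 15*s - 6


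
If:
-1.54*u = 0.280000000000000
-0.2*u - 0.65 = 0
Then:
No Solution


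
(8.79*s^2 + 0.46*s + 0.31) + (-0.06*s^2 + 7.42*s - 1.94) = 8.73*s^2 + 7.88*s - 1.63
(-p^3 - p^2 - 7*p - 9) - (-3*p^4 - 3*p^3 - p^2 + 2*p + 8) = 3*p^4 + 2*p^3 - 9*p - 17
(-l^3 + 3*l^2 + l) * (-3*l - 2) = 3*l^4 - 7*l^3 - 9*l^2 - 2*l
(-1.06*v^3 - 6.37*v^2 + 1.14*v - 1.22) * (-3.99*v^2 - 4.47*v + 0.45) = 4.2294*v^5 + 30.1545*v^4 + 23.4483*v^3 - 3.0945*v^2 + 5.9664*v - 0.549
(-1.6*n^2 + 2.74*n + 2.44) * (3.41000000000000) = -5.456*n^2 + 9.3434*n + 8.3204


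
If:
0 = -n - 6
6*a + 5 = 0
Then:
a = -5/6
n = -6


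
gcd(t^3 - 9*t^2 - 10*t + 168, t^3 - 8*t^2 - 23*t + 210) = t^2 - 13*t + 42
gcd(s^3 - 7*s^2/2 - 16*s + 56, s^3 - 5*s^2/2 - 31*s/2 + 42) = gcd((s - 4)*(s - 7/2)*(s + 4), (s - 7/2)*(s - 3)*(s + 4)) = s^2 + s/2 - 14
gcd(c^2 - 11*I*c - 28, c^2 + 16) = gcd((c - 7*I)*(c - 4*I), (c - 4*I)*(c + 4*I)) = c - 4*I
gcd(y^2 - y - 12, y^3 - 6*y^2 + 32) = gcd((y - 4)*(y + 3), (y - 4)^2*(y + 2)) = y - 4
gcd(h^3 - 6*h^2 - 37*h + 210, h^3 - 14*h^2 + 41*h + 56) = h - 7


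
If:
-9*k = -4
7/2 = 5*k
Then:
No Solution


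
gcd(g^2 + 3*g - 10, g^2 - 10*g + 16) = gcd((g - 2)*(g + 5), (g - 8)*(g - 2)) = g - 2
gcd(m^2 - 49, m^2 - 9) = 1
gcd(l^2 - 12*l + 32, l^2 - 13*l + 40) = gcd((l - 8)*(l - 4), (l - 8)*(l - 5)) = l - 8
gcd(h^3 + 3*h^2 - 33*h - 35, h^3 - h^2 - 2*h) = h + 1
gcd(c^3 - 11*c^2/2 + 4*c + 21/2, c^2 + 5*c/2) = 1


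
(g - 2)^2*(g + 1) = g^3 - 3*g^2 + 4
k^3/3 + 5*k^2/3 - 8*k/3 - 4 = (k/3 + 1/3)*(k - 2)*(k + 6)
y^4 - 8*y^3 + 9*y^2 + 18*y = y*(y - 6)*(y - 3)*(y + 1)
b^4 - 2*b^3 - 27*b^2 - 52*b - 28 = (b - 7)*(b + 1)*(b + 2)^2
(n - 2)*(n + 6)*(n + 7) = n^3 + 11*n^2 + 16*n - 84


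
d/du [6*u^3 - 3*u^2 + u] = 18*u^2 - 6*u + 1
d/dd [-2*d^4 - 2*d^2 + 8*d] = -8*d^3 - 4*d + 8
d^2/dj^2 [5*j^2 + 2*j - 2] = 10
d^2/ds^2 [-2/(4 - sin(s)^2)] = 4*(-2*sin(s)^4 - 5*sin(s)^2 + 4)/(sin(s)^2 - 4)^3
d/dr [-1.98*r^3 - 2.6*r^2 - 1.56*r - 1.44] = -5.94*r^2 - 5.2*r - 1.56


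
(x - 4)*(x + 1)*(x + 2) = x^3 - x^2 - 10*x - 8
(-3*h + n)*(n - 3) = -3*h*n + 9*h + n^2 - 3*n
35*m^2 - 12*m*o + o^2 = (-7*m + o)*(-5*m + o)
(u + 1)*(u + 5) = u^2 + 6*u + 5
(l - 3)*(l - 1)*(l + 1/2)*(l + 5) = l^4 + 3*l^3/2 - 33*l^2/2 + 13*l/2 + 15/2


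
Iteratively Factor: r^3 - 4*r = (r + 2)*(r^2 - 2*r) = r*(r + 2)*(r - 2)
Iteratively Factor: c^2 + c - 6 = (c + 3)*(c - 2)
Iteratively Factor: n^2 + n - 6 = (n + 3)*(n - 2)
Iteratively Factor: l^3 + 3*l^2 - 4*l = (l + 4)*(l^2 - l) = l*(l + 4)*(l - 1)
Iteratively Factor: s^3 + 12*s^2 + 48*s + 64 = (s + 4)*(s^2 + 8*s + 16) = (s + 4)^2*(s + 4)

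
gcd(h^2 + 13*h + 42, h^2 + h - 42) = h + 7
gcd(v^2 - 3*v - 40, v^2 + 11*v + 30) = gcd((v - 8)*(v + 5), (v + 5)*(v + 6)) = v + 5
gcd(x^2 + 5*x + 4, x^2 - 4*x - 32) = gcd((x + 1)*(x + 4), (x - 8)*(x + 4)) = x + 4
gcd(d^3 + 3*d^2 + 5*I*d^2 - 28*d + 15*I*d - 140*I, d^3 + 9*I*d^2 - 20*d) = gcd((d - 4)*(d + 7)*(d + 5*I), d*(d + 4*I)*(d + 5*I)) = d + 5*I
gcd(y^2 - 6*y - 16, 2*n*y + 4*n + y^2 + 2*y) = y + 2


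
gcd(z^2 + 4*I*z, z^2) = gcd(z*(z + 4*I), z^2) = z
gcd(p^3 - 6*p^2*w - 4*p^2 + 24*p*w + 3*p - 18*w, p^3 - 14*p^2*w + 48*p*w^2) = p - 6*w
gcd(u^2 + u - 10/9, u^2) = 1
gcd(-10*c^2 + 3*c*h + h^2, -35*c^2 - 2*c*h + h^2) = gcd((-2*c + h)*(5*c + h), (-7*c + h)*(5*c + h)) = 5*c + h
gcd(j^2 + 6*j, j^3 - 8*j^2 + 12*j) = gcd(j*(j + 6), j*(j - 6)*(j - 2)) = j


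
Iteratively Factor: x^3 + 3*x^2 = (x)*(x^2 + 3*x) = x^2*(x + 3)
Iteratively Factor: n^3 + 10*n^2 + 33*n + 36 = (n + 3)*(n^2 + 7*n + 12) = (n + 3)*(n + 4)*(n + 3)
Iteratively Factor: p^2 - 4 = (p + 2)*(p - 2)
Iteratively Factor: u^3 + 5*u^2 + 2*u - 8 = (u - 1)*(u^2 + 6*u + 8) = (u - 1)*(u + 2)*(u + 4)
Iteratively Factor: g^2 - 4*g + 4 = (g - 2)*(g - 2)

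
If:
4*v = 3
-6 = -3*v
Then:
No Solution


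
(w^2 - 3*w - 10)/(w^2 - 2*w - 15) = (w + 2)/(w + 3)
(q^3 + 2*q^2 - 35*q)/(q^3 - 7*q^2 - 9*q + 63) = q*(q^2 + 2*q - 35)/(q^3 - 7*q^2 - 9*q + 63)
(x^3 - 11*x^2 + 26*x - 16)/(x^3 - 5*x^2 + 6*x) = (x^2 - 9*x + 8)/(x*(x - 3))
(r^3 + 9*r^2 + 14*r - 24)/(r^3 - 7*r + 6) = (r^2 + 10*r + 24)/(r^2 + r - 6)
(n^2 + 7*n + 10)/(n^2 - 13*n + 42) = (n^2 + 7*n + 10)/(n^2 - 13*n + 42)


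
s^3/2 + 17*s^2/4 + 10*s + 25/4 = (s/2 + 1/2)*(s + 5/2)*(s + 5)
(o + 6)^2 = o^2 + 12*o + 36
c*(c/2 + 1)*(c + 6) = c^3/2 + 4*c^2 + 6*c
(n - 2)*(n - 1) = n^2 - 3*n + 2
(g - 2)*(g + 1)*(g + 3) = g^3 + 2*g^2 - 5*g - 6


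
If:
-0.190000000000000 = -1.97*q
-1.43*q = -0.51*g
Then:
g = 0.27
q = 0.10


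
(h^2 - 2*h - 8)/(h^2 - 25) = (h^2 - 2*h - 8)/(h^2 - 25)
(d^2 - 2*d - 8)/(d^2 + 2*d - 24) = (d + 2)/(d + 6)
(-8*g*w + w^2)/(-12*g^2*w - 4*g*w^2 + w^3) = (8*g - w)/(12*g^2 + 4*g*w - w^2)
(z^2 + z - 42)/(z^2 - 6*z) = (z + 7)/z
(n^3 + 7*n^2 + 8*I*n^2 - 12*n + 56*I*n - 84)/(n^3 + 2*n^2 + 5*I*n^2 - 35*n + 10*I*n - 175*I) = (n^2 + 8*I*n - 12)/(n^2 + 5*n*(-1 + I) - 25*I)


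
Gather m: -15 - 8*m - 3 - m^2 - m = -m^2 - 9*m - 18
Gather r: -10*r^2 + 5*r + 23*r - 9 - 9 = -10*r^2 + 28*r - 18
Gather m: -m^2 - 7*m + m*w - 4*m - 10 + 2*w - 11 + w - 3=-m^2 + m*(w - 11) + 3*w - 24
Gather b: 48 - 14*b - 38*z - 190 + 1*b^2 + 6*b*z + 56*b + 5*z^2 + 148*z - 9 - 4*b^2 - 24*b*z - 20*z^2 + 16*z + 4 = -3*b^2 + b*(42 - 18*z) - 15*z^2 + 126*z - 147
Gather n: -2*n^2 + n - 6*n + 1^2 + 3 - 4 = -2*n^2 - 5*n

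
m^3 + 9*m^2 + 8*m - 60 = (m - 2)*(m + 5)*(m + 6)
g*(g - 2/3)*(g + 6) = g^3 + 16*g^2/3 - 4*g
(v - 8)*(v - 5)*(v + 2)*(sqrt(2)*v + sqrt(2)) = sqrt(2)*v^4 - 10*sqrt(2)*v^3 + 3*sqrt(2)*v^2 + 94*sqrt(2)*v + 80*sqrt(2)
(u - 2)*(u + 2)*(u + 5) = u^3 + 5*u^2 - 4*u - 20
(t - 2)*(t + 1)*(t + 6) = t^3 + 5*t^2 - 8*t - 12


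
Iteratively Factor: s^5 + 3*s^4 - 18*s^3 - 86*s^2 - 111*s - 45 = (s + 1)*(s^4 + 2*s^3 - 20*s^2 - 66*s - 45) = (s - 5)*(s + 1)*(s^3 + 7*s^2 + 15*s + 9) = (s - 5)*(s + 1)*(s + 3)*(s^2 + 4*s + 3) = (s - 5)*(s + 1)*(s + 3)^2*(s + 1)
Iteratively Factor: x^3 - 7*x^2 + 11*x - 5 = (x - 1)*(x^2 - 6*x + 5) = (x - 5)*(x - 1)*(x - 1)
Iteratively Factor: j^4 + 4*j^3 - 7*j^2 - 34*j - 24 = (j + 2)*(j^3 + 2*j^2 - 11*j - 12) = (j + 1)*(j + 2)*(j^2 + j - 12) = (j - 3)*(j + 1)*(j + 2)*(j + 4)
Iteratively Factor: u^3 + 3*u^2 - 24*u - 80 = (u - 5)*(u^2 + 8*u + 16) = (u - 5)*(u + 4)*(u + 4)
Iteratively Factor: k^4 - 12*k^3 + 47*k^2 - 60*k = (k - 5)*(k^3 - 7*k^2 + 12*k) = (k - 5)*(k - 4)*(k^2 - 3*k) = k*(k - 5)*(k - 4)*(k - 3)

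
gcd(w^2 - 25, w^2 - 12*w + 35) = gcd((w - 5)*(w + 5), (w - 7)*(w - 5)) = w - 5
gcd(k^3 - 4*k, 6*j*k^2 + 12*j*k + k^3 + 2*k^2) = k^2 + 2*k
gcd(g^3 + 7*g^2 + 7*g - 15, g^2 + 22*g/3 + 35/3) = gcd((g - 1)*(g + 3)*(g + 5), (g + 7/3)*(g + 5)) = g + 5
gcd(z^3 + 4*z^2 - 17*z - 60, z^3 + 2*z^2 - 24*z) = z - 4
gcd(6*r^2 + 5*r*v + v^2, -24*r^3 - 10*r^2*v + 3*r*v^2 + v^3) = 2*r + v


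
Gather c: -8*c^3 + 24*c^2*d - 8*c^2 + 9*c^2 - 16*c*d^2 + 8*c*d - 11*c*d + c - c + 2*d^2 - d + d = -8*c^3 + c^2*(24*d + 1) + c*(-16*d^2 - 3*d) + 2*d^2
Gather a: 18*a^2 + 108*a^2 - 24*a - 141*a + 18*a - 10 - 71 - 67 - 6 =126*a^2 - 147*a - 154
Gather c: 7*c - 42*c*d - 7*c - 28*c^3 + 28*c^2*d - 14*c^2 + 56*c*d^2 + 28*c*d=-28*c^3 + c^2*(28*d - 14) + c*(56*d^2 - 14*d)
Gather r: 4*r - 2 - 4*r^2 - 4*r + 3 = 1 - 4*r^2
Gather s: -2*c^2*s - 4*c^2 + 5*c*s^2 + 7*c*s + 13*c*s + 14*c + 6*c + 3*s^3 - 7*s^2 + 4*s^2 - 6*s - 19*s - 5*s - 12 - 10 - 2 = -4*c^2 + 20*c + 3*s^3 + s^2*(5*c - 3) + s*(-2*c^2 + 20*c - 30) - 24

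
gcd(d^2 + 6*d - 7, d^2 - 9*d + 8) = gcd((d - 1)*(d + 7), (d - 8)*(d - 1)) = d - 1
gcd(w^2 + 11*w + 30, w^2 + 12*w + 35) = w + 5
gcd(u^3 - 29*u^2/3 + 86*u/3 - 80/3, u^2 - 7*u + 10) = u^2 - 7*u + 10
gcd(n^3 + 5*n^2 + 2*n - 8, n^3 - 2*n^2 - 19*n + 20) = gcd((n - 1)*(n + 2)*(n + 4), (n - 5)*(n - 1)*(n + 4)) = n^2 + 3*n - 4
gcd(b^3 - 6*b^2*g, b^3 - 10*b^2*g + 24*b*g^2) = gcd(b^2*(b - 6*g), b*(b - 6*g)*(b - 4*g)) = b^2 - 6*b*g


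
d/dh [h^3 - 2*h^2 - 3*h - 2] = 3*h^2 - 4*h - 3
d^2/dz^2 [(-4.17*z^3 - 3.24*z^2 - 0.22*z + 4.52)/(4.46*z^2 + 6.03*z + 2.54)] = (-43.2515300000002*z^3 + 376.472964*z^2 + 582.894312*z + 191.22656)/(88.716536*z^6 + 359.839044*z^5 + 638.082834*z^4 + 629.117739*z^3 + 363.392466*z^2 + 116.709444*z + 16.387064)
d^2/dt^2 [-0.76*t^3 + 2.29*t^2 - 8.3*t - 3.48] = 4.58 - 4.56*t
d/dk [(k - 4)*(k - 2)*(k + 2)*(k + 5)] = 4*k^3 + 3*k^2 - 48*k - 4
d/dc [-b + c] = 1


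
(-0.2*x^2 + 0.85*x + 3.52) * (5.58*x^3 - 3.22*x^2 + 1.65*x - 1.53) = -1.116*x^5 + 5.387*x^4 + 16.5746*x^3 - 9.6259*x^2 + 4.5075*x - 5.3856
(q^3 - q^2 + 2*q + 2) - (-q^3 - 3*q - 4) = 2*q^3 - q^2 + 5*q + 6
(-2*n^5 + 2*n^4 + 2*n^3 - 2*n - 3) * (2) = -4*n^5 + 4*n^4 + 4*n^3 - 4*n - 6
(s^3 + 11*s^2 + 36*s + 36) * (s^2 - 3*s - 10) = s^5 + 8*s^4 - 7*s^3 - 182*s^2 - 468*s - 360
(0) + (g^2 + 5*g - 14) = g^2 + 5*g - 14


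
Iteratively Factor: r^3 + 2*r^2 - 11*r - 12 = (r - 3)*(r^2 + 5*r + 4) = (r - 3)*(r + 4)*(r + 1)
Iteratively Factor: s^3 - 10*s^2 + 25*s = (s - 5)*(s^2 - 5*s) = s*(s - 5)*(s - 5)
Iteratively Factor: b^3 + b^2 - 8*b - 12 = (b + 2)*(b^2 - b - 6) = (b + 2)^2*(b - 3)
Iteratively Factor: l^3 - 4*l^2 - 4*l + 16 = (l - 4)*(l^2 - 4) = (l - 4)*(l - 2)*(l + 2)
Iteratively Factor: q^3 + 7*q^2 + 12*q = (q + 3)*(q^2 + 4*q) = q*(q + 3)*(q + 4)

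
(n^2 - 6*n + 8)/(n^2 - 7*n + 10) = (n - 4)/(n - 5)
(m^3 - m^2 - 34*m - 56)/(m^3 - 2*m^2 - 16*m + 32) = (m^2 - 5*m - 14)/(m^2 - 6*m + 8)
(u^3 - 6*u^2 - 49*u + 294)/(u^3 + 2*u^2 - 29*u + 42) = (u^2 - 13*u + 42)/(u^2 - 5*u + 6)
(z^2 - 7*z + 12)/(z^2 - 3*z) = (z - 4)/z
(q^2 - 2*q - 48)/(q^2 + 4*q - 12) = (q - 8)/(q - 2)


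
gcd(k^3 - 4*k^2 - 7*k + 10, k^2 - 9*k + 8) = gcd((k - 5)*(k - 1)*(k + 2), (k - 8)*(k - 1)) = k - 1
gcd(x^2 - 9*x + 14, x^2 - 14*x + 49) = x - 7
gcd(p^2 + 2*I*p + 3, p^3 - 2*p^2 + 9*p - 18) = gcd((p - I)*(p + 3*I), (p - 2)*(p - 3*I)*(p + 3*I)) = p + 3*I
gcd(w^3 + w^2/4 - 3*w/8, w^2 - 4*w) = w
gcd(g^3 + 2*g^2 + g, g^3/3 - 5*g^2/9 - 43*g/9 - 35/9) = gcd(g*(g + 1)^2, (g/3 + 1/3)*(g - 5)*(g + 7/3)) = g + 1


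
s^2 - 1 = (s - 1)*(s + 1)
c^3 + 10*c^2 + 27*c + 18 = (c + 1)*(c + 3)*(c + 6)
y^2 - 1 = (y - 1)*(y + 1)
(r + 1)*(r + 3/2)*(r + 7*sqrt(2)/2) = r^3 + 5*r^2/2 + 7*sqrt(2)*r^2/2 + 3*r/2 + 35*sqrt(2)*r/4 + 21*sqrt(2)/4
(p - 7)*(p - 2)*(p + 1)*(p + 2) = p^4 - 6*p^3 - 11*p^2 + 24*p + 28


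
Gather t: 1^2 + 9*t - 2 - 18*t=-9*t - 1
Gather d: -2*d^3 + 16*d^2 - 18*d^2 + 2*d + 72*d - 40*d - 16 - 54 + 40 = -2*d^3 - 2*d^2 + 34*d - 30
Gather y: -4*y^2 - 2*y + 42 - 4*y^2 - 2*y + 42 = -8*y^2 - 4*y + 84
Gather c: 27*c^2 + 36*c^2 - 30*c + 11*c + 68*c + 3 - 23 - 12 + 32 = 63*c^2 + 49*c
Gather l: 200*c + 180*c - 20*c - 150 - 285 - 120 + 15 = 360*c - 540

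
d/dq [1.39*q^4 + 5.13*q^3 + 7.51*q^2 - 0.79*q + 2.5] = 5.56*q^3 + 15.39*q^2 + 15.02*q - 0.79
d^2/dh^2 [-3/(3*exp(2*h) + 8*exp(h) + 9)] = 12*((3*exp(h) + 2)*(3*exp(2*h) + 8*exp(h) + 9) - 2*(3*exp(h) + 4)^2*exp(h))*exp(h)/(3*exp(2*h) + 8*exp(h) + 9)^3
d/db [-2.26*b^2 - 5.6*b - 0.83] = -4.52*b - 5.6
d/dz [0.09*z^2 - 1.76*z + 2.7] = 0.18*z - 1.76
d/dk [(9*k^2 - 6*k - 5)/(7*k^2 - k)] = (33*k^2 + 70*k - 5)/(k^2*(49*k^2 - 14*k + 1))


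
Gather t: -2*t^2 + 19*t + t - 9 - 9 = -2*t^2 + 20*t - 18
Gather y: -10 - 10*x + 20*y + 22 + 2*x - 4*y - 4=-8*x + 16*y + 8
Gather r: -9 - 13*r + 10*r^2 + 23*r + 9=10*r^2 + 10*r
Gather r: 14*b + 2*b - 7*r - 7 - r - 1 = 16*b - 8*r - 8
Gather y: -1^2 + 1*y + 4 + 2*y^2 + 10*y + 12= 2*y^2 + 11*y + 15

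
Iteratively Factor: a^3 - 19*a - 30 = (a + 2)*(a^2 - 2*a - 15) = (a - 5)*(a + 2)*(a + 3)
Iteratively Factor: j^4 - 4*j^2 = (j + 2)*(j^3 - 2*j^2) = (j - 2)*(j + 2)*(j^2) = j*(j - 2)*(j + 2)*(j)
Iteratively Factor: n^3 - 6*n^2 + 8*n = (n - 2)*(n^2 - 4*n) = n*(n - 2)*(n - 4)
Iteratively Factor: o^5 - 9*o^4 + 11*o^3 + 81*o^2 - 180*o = (o + 3)*(o^4 - 12*o^3 + 47*o^2 - 60*o) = (o - 3)*(o + 3)*(o^3 - 9*o^2 + 20*o) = (o - 4)*(o - 3)*(o + 3)*(o^2 - 5*o) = (o - 5)*(o - 4)*(o - 3)*(o + 3)*(o)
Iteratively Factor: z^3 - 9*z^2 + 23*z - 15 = (z - 5)*(z^2 - 4*z + 3) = (z - 5)*(z - 3)*(z - 1)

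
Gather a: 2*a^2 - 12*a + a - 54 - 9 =2*a^2 - 11*a - 63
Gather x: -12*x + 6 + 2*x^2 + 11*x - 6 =2*x^2 - x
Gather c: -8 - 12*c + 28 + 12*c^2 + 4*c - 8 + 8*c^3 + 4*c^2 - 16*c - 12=8*c^3 + 16*c^2 - 24*c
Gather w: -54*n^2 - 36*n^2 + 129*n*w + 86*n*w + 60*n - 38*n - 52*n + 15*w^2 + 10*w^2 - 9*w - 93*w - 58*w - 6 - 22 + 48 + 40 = -90*n^2 - 30*n + 25*w^2 + w*(215*n - 160) + 60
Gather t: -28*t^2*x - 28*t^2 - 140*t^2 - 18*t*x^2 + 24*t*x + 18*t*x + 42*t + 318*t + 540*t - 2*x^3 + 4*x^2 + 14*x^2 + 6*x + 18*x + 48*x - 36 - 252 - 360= t^2*(-28*x - 168) + t*(-18*x^2 + 42*x + 900) - 2*x^3 + 18*x^2 + 72*x - 648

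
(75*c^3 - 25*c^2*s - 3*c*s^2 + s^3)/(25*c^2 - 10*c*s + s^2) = (-15*c^2 + 2*c*s + s^2)/(-5*c + s)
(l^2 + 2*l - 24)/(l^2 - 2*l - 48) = (l - 4)/(l - 8)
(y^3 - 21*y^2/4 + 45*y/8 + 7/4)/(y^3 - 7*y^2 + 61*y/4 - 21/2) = (4*y + 1)/(2*(2*y - 3))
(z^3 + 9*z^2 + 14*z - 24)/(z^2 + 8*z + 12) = (z^2 + 3*z - 4)/(z + 2)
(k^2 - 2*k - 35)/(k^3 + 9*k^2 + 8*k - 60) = (k - 7)/(k^2 + 4*k - 12)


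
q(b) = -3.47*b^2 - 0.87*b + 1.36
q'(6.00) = -42.51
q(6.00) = -128.78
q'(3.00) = -21.69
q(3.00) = -32.48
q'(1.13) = -8.71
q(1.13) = -4.05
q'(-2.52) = 16.62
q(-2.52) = -18.48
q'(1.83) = -13.57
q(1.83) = -11.85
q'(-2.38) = 15.65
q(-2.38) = -16.22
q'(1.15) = -8.85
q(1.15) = -4.23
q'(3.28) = -23.63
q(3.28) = -38.83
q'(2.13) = -15.65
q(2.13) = -16.24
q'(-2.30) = 15.09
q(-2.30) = -15.00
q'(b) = -6.94*b - 0.87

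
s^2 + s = s*(s + 1)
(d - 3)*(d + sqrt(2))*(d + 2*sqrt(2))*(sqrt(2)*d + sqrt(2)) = sqrt(2)*d^4 - 2*sqrt(2)*d^3 + 6*d^3 - 12*d^2 + sqrt(2)*d^2 - 18*d - 8*sqrt(2)*d - 12*sqrt(2)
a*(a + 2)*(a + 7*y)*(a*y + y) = a^4*y + 7*a^3*y^2 + 3*a^3*y + 21*a^2*y^2 + 2*a^2*y + 14*a*y^2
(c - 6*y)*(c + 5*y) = c^2 - c*y - 30*y^2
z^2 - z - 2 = (z - 2)*(z + 1)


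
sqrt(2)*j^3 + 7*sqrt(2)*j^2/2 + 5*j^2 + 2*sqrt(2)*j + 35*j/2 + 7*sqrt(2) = (j + 7/2)*(j + 2*sqrt(2))*(sqrt(2)*j + 1)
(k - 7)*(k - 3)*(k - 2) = k^3 - 12*k^2 + 41*k - 42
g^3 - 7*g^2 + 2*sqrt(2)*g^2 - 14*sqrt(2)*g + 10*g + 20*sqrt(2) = (g - 5)*(g - 2)*(g + 2*sqrt(2))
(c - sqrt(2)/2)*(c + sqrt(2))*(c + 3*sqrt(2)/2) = c^3 + 2*sqrt(2)*c^2 + c/2 - 3*sqrt(2)/2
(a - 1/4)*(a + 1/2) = a^2 + a/4 - 1/8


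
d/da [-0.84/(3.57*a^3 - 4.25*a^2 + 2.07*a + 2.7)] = (8.9964*a^2 - 7.14*a + 1.7388)/(3.57*a^3 - 4.25*a^2 + 2.07*a + 2.7)^2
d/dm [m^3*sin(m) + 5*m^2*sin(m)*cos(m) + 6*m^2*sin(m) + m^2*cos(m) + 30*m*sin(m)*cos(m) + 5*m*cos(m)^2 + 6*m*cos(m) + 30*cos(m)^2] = m^3*cos(m) + 2*m^2*sin(m) + 6*m^2*cos(m) + 5*m^2*cos(2*m) + 6*m*sin(m) + 2*m*cos(m) + 30*m*cos(2*m) - 15*sin(2*m) + 6*cos(m) + 5*cos(2*m)/2 + 5/2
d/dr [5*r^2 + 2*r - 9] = 10*r + 2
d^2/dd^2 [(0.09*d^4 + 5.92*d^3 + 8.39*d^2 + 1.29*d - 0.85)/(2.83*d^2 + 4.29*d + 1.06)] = (1.441602*d^6 + 6.55597800000004*d^5 + 11.5581060000004*d^4 + 5.87718399999972*d^3 - 29.118186*d^2 - 45.22575*d - 19.065594)/(22.665187*d^6 + 103.074543*d^5 + 181.719111*d^4 + 156.168441*d^3 + 68.064402*d^2 + 14.460732*d + 1.191016)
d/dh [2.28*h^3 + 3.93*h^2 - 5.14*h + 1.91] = 6.84*h^2 + 7.86*h - 5.14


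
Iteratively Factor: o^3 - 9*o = (o - 3)*(o^2 + 3*o) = (o - 3)*(o + 3)*(o)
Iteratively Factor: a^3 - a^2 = (a - 1)*(a^2) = a*(a - 1)*(a)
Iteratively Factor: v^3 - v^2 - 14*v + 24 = (v - 2)*(v^2 + v - 12) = (v - 2)*(v + 4)*(v - 3)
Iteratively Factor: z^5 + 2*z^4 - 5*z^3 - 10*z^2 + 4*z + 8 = (z + 1)*(z^4 + z^3 - 6*z^2 - 4*z + 8) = (z - 2)*(z + 1)*(z^3 + 3*z^2 - 4) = (z - 2)*(z + 1)*(z + 2)*(z^2 + z - 2) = (z - 2)*(z - 1)*(z + 1)*(z + 2)*(z + 2)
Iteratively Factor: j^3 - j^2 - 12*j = (j + 3)*(j^2 - 4*j) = j*(j + 3)*(j - 4)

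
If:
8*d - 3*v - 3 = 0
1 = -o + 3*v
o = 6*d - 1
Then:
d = 3/2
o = 8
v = 3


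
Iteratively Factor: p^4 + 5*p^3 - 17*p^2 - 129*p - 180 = (p + 3)*(p^3 + 2*p^2 - 23*p - 60) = (p + 3)^2*(p^2 - p - 20) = (p - 5)*(p + 3)^2*(p + 4)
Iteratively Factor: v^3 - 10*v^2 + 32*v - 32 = (v - 4)*(v^2 - 6*v + 8) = (v - 4)*(v - 2)*(v - 4)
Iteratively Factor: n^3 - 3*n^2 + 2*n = (n - 1)*(n^2 - 2*n) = n*(n - 1)*(n - 2)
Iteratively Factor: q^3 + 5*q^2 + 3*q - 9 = (q + 3)*(q^2 + 2*q - 3) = (q + 3)^2*(q - 1)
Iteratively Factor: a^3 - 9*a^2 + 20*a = (a - 4)*(a^2 - 5*a) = (a - 5)*(a - 4)*(a)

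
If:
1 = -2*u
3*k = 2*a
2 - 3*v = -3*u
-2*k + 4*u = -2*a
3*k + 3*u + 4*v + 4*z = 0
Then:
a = 3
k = 2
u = -1/2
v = 1/6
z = -31/24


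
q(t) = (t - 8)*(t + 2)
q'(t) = 2*t - 6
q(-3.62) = 18.82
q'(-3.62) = -13.24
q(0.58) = -19.14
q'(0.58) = -4.84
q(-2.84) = 9.11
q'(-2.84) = -11.68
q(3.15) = -24.98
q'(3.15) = 0.30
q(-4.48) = 30.95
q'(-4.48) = -14.96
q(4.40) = -23.04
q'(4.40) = 2.80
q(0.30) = -17.71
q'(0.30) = -5.40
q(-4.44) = 30.35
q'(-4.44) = -14.88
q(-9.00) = 119.00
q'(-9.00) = -24.00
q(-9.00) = 119.00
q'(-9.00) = -24.00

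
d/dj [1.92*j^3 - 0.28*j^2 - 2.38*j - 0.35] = 5.76*j^2 - 0.56*j - 2.38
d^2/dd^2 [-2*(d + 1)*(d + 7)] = -4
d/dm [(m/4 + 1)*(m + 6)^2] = (m + 6)*(3*m + 14)/4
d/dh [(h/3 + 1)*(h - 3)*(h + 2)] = h^2 + 4*h/3 - 3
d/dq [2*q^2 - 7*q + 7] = 4*q - 7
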